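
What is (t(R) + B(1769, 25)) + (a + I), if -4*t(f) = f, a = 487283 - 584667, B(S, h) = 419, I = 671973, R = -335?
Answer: 2300367/4 ≈ 5.7509e+5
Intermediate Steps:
a = -97384
t(f) = -f/4
(t(R) + B(1769, 25)) + (a + I) = (-¼*(-335) + 419) + (-97384 + 671973) = (335/4 + 419) + 574589 = 2011/4 + 574589 = 2300367/4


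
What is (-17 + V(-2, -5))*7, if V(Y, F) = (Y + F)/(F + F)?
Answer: -1141/10 ≈ -114.10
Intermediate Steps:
V(Y, F) = (F + Y)/(2*F) (V(Y, F) = (F + Y)/((2*F)) = (F + Y)*(1/(2*F)) = (F + Y)/(2*F))
(-17 + V(-2, -5))*7 = (-17 + (½)*(-5 - 2)/(-5))*7 = (-17 + (½)*(-⅕)*(-7))*7 = (-17 + 7/10)*7 = -163/10*7 = -1141/10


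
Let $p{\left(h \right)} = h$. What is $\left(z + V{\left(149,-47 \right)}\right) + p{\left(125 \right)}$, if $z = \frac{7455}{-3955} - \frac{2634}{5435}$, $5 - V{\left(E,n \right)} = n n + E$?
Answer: $- \frac{1369792637}{614155} \approx -2230.4$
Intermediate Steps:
$V{\left(E,n \right)} = 5 - E - n^{2}$ ($V{\left(E,n \right)} = 5 - \left(n n + E\right) = 5 - \left(n^{2} + E\right) = 5 - \left(E + n^{2}\right) = 5 - E - n^{2}$)
$z = - \frac{1455297}{614155}$ ($z = 7455 \left(- \frac{1}{3955}\right) - \frac{2634}{5435} = - \frac{213}{113} - \frac{2634}{5435} = - \frac{1455297}{614155} \approx -2.3696$)
$\left(z + V{\left(149,-47 \right)}\right) + p{\left(125 \right)} = \left(- \frac{1455297}{614155} - 2353\right) + 125 = - \frac{1446562012}{614155} + 125 = - \frac{1369792637}{614155}$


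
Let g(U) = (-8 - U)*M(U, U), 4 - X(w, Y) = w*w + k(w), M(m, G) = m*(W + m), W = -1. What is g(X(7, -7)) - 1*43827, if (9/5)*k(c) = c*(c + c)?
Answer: 633922957/729 ≈ 8.6958e+5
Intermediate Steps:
k(c) = 10*c²/9 (k(c) = 5*(c*(c + c))/9 = 5*(c*(2*c))/9 = 5*(2*c²)/9 = 10*c²/9)
M(m, G) = m*(-1 + m)
X(w, Y) = 4 - 19*w²/9 (X(w, Y) = 4 - (w*w + 10*w²/9) = 4 - (w² + 10*w²/9) = 4 - 19*w²/9)
g(U) = U*(-1 + U)*(-8 - U) (g(U) = (-8 - U)*(U*(-1 + U)) = U*(-1 + U)*(-8 - U))
g(X(7, -7)) - 1*43827 = -(4 - 19/9*7²)*(-1 + (4 - 19/9*7²))*(8 + (4 - 19/9*7²)) - 1*43827 = -(4 - 19/9*49)*(-1 + (4 - 19/9*49))*(8 + (4 - 19/9*49)) - 43827 = -(4 - 931/9)*(-1 + (4 - 931/9))*(8 + (4 - 931/9)) - 43827 = -1*(-895/9)*(-1 - 895/9)*(8 - 895/9) - 43827 = -1*(-895/9)*(-904/9)*(-823/9) - 43827 = 665872840/729 - 43827 = 633922957/729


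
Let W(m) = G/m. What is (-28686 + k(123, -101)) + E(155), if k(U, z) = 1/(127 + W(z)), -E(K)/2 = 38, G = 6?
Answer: -368757501/12821 ≈ -28762.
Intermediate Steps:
E(K) = -76 (E(K) = -2*38 = -76)
W(m) = 6/m
k(U, z) = 1/(127 + 6/z)
(-28686 + k(123, -101)) + E(155) = (-28686 - 101/(6 + 127*(-101))) - 76 = (-28686 - 101/(6 - 12827)) - 76 = (-28686 - 101/(-12821)) - 76 = (-28686 - 101*(-1/12821)) - 76 = (-28686 + 101/12821) - 76 = -367783105/12821 - 76 = -368757501/12821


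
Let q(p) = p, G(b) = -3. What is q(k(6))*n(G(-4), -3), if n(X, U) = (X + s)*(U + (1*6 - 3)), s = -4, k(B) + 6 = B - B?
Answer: 0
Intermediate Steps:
k(B) = -6 (k(B) = -6 + (B - B) = -6 + 0 = -6)
n(X, U) = (-4 + X)*(3 + U) (n(X, U) = (X - 4)*(U + (1*6 - 3)) = (-4 + X)*(U + (6 - 3)) = (-4 + X)*(U + 3) = (-4 + X)*(3 + U))
q(k(6))*n(G(-4), -3) = -6*(-12 - 4*(-3) + 3*(-3) - 3*(-3)) = -6*(-12 + 12 - 9 + 9) = -6*0 = 0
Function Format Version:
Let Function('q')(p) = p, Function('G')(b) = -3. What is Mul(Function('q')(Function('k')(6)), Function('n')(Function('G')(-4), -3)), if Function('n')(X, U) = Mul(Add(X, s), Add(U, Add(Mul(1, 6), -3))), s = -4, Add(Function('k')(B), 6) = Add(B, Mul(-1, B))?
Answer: 0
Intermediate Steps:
Function('k')(B) = -6 (Function('k')(B) = Add(-6, Add(B, Mul(-1, B))) = Add(-6, 0) = -6)
Function('n')(X, U) = Mul(Add(-4, X), Add(3, U)) (Function('n')(X, U) = Mul(Add(X, -4), Add(U, Add(Mul(1, 6), -3))) = Mul(Add(-4, X), Add(U, Add(6, -3))) = Mul(Add(-4, X), Add(U, 3)) = Mul(Add(-4, X), Add(3, U)))
Mul(Function('q')(Function('k')(6)), Function('n')(Function('G')(-4), -3)) = Mul(-6, Add(-12, Mul(-4, -3), Mul(3, -3), Mul(-3, -3))) = Mul(-6, Add(-12, 12, -9, 9)) = Mul(-6, 0) = 0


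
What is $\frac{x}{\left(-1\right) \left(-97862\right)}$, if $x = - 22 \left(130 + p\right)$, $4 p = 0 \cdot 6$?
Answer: $- \frac{1430}{48931} \approx -0.029225$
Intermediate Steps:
$p = 0$ ($p = \frac{0 \cdot 6}{4} = \frac{1}{4} \cdot 0 = 0$)
$x = -2860$ ($x = - 22 \left(130 + 0\right) = \left(-22\right) 130 = -2860$)
$\frac{x}{\left(-1\right) \left(-97862\right)} = - \frac{2860}{\left(-1\right) \left(-97862\right)} = - \frac{2860}{97862} = \left(-2860\right) \frac{1}{97862} = - \frac{1430}{48931}$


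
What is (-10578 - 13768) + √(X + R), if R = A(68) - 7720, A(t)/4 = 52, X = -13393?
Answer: -24346 + I*√20905 ≈ -24346.0 + 144.59*I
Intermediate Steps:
A(t) = 208 (A(t) = 4*52 = 208)
R = -7512 (R = 208 - 7720 = -7512)
(-10578 - 13768) + √(X + R) = (-10578 - 13768) + √(-13393 - 7512) = -24346 + √(-20905) = -24346 + I*√20905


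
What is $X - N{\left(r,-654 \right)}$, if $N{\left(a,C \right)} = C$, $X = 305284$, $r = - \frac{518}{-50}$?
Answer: $305938$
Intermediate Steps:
$r = \frac{259}{25}$ ($r = \left(-518\right) \left(- \frac{1}{50}\right) = \frac{259}{25} \approx 10.36$)
$X - N{\left(r,-654 \right)} = 305284 - -654 = 305284 + 654 = 305938$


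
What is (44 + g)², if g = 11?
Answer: 3025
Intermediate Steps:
(44 + g)² = (44 + 11)² = 55² = 3025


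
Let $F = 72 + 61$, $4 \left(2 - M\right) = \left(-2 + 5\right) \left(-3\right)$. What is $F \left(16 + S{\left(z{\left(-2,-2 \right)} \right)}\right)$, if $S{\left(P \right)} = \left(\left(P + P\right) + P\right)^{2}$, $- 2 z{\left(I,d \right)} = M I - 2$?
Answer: $\frac{561925}{16} \approx 35120.0$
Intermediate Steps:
$M = \frac{17}{4}$ ($M = 2 - \frac{\left(-2 + 5\right) \left(-3\right)}{4} = 2 - \frac{3 \left(-3\right)}{4} = 2 - - \frac{9}{4} = 2 + \frac{9}{4} = \frac{17}{4} \approx 4.25$)
$z{\left(I,d \right)} = 1 - \frac{17 I}{8}$ ($z{\left(I,d \right)} = - \frac{\frac{17 I}{4} - 2}{2} = - \frac{-2 + \frac{17 I}{4}}{2} = 1 - \frac{17 I}{8}$)
$F = 133$
$S{\left(P \right)} = 9 P^{2}$ ($S{\left(P \right)} = \left(2 P + P\right)^{2} = \left(3 P\right)^{2} = 9 P^{2}$)
$F \left(16 + S{\left(z{\left(-2,-2 \right)} \right)}\right) = 133 \left(16 + 9 \left(1 - - \frac{17}{4}\right)^{2}\right) = 133 \left(16 + 9 \left(1 + \frac{17}{4}\right)^{2}\right) = 133 \left(16 + 9 \left(\frac{21}{4}\right)^{2}\right) = 133 \left(16 + 9 \cdot \frac{441}{16}\right) = 133 \left(16 + \frac{3969}{16}\right) = 133 \cdot \frac{4225}{16} = \frac{561925}{16}$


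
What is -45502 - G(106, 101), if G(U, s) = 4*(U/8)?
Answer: -45555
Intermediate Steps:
G(U, s) = U/2 (G(U, s) = 4*(U*(⅛)) = 4*(U/8) = U/2)
-45502 - G(106, 101) = -45502 - 106/2 = -45502 - 1*53 = -45502 - 53 = -45555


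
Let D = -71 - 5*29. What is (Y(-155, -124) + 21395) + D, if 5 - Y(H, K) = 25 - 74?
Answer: 21233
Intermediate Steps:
Y(H, K) = 54 (Y(H, K) = 5 - (25 - 74) = 5 - 1*(-49) = 5 + 49 = 54)
D = -216 (D = -71 - 145 = -216)
(Y(-155, -124) + 21395) + D = (54 + 21395) - 216 = 21449 - 216 = 21233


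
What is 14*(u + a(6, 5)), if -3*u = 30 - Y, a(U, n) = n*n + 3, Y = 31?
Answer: 1190/3 ≈ 396.67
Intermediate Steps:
a(U, n) = 3 + n² (a(U, n) = n² + 3 = 3 + n²)
u = ⅓ (u = -(30 - 1*31)/3 = -(30 - 31)/3 = -⅓*(-1) = ⅓ ≈ 0.33333)
14*(u + a(6, 5)) = 14*(⅓ + (3 + 5²)) = 14*(⅓ + (3 + 25)) = 14*(⅓ + 28) = 14*(85/3) = 1190/3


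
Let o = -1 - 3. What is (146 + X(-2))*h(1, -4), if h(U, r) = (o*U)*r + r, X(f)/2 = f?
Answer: 1704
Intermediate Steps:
X(f) = 2*f
o = -4
h(U, r) = r - 4*U*r (h(U, r) = (-4*U)*r + r = -4*U*r + r = r - 4*U*r)
(146 + X(-2))*h(1, -4) = (146 + 2*(-2))*(-4*(1 - 4*1)) = (146 - 4)*(-4*(1 - 4)) = 142*(-4*(-3)) = 142*12 = 1704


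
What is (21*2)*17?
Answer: 714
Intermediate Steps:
(21*2)*17 = 42*17 = 714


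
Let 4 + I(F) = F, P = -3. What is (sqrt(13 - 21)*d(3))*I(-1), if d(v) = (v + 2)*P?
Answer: 150*I*sqrt(2) ≈ 212.13*I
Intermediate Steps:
I(F) = -4 + F
d(v) = -6 - 3*v (d(v) = (v + 2)*(-3) = (2 + v)*(-3) = -6 - 3*v)
(sqrt(13 - 21)*d(3))*I(-1) = (sqrt(13 - 21)*(-6 - 3*3))*(-4 - 1) = (sqrt(-8)*(-6 - 9))*(-5) = ((2*I*sqrt(2))*(-15))*(-5) = -30*I*sqrt(2)*(-5) = 150*I*sqrt(2)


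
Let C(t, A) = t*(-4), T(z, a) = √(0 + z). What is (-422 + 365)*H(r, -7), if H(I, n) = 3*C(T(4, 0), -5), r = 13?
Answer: 1368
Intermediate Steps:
T(z, a) = √z
C(t, A) = -4*t
H(I, n) = -24 (H(I, n) = 3*(-4*√4) = 3*(-4*2) = 3*(-8) = -24)
(-422 + 365)*H(r, -7) = (-422 + 365)*(-24) = -57*(-24) = 1368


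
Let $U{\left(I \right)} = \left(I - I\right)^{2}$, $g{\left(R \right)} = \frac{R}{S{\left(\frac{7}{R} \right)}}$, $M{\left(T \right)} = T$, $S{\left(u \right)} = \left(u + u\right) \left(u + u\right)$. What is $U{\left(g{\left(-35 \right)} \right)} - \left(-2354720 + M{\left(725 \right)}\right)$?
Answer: $2353995$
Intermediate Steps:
$S{\left(u \right)} = 4 u^{2}$ ($S{\left(u \right)} = 2 u 2 u = 4 u^{2}$)
$g{\left(R \right)} = \frac{R^{3}}{196}$ ($g{\left(R \right)} = \frac{R}{4 \left(\frac{7}{R}\right)^{2}} = \frac{R}{4 \frac{49}{R^{2}}} = \frac{R}{196 \frac{1}{R^{2}}} = R \frac{R^{2}}{196} = \frac{R^{3}}{196}$)
$U{\left(I \right)} = 0$ ($U{\left(I \right)} = 0^{2} = 0$)
$U{\left(g{\left(-35 \right)} \right)} - \left(-2354720 + M{\left(725 \right)}\right) = 0 - \left(-2354720 + 725\right) = 0 - -2353995 = 0 + 2353995 = 2353995$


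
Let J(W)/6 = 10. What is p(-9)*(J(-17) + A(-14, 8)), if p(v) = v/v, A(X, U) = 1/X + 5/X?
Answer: 417/7 ≈ 59.571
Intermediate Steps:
A(X, U) = 6/X (A(X, U) = 1/X + 5/X = 6/X)
J(W) = 60 (J(W) = 6*10 = 60)
p(v) = 1
p(-9)*(J(-17) + A(-14, 8)) = 1*(60 + 6/(-14)) = 1*(60 + 6*(-1/14)) = 1*(60 - 3/7) = 1*(417/7) = 417/7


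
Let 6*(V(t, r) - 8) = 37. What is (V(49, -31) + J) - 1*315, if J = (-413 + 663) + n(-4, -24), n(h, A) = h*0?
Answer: -305/6 ≈ -50.833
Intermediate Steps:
n(h, A) = 0
V(t, r) = 85/6 (V(t, r) = 8 + (⅙)*37 = 8 + 37/6 = 85/6)
J = 250 (J = (-413 + 663) + 0 = 250 + 0 = 250)
(V(49, -31) + J) - 1*315 = (85/6 + 250) - 1*315 = 1585/6 - 315 = -305/6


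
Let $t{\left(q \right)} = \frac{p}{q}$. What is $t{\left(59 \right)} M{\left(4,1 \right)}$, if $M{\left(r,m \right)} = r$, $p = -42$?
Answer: $- \frac{168}{59} \approx -2.8475$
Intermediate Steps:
$t{\left(q \right)} = - \frac{42}{q}$
$t{\left(59 \right)} M{\left(4,1 \right)} = - \frac{42}{59} \cdot 4 = \left(-42\right) \frac{1}{59} \cdot 4 = \left(- \frac{42}{59}\right) 4 = - \frac{168}{59}$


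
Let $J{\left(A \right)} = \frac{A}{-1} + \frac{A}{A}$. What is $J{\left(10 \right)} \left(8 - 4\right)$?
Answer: $-36$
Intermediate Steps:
$J{\left(A \right)} = 1 - A$ ($J{\left(A \right)} = A \left(-1\right) + 1 = - A + 1 = 1 - A$)
$J{\left(10 \right)} \left(8 - 4\right) = \left(1 - 10\right) \left(8 - 4\right) = \left(1 - 10\right) 4 = \left(-9\right) 4 = -36$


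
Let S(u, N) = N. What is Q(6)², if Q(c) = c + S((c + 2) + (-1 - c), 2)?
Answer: 64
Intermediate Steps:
Q(c) = 2 + c (Q(c) = c + 2 = 2 + c)
Q(6)² = (2 + 6)² = 8² = 64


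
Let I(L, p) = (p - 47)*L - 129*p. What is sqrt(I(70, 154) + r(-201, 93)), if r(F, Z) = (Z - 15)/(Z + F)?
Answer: I*sqrt(445562)/6 ≈ 111.25*I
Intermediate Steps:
r(F, Z) = (-15 + Z)/(F + Z)
I(L, p) = -129*p + L*(-47 + p) (I(L, p) = (-47 + p)*L - 129*p = L*(-47 + p) - 129*p = -129*p + L*(-47 + p))
sqrt(I(70, 154) + r(-201, 93)) = sqrt((-129*154 - 47*70 + 70*154) + (-15 + 93)/(-201 + 93)) = sqrt((-19866 - 3290 + 10780) + 78/(-108)) = sqrt(-12376 - 1/108*78) = sqrt(-12376 - 13/18) = sqrt(-222781/18) = I*sqrt(445562)/6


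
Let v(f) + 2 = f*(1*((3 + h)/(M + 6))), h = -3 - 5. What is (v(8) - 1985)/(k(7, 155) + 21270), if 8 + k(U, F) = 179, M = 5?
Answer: -7299/78617 ≈ -0.092842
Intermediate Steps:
h = -8
k(U, F) = 171 (k(U, F) = -8 + 179 = 171)
v(f) = -2 - 5*f/11 (v(f) = -2 + f*(1*((3 - 8)/(5 + 6))) = -2 + f*(1*(-5/11)) = -2 + f*(-5/11) = -2 - 5*f/11)
(v(8) - 1985)/(k(7, 155) + 21270) = ((-2 - 5/11*8) - 1985)/(171 + 21270) = ((-2 - 40/11) - 1985)/21441 = (-62/11 - 1985)*(1/21441) = -21897/11*1/21441 = -7299/78617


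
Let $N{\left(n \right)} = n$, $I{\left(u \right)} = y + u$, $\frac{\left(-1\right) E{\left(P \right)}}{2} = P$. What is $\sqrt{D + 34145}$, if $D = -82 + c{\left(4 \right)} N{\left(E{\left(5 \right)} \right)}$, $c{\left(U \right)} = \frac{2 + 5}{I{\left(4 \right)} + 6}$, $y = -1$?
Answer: $\frac{\sqrt{306497}}{3} \approx 184.54$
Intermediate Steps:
$E{\left(P \right)} = - 2 P$
$I{\left(u \right)} = -1 + u$
$c{\left(U \right)} = \frac{7}{9}$ ($c{\left(U \right)} = \frac{2 + 5}{\left(-1 + 4\right) + 6} = \frac{7}{3 + 6} = \frac{7}{9}$)
$D = - \frac{808}{9}$ ($D = -82 + \frac{7 \left(\left(-2\right) 5\right)}{9} = -82 + \frac{7}{9} \left(-10\right) = -82 - \frac{70}{9} = - \frac{808}{9} \approx -89.778$)
$\sqrt{D + 34145} = \sqrt{- \frac{808}{9} + 34145} = \sqrt{\frac{306497}{9}} = \frac{\sqrt{306497}}{3}$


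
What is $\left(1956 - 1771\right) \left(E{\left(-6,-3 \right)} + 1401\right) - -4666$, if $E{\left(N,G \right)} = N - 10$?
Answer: $260891$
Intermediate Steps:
$E{\left(N,G \right)} = -10 + N$
$\left(1956 - 1771\right) \left(E{\left(-6,-3 \right)} + 1401\right) - -4666 = \left(1956 - 1771\right) \left(\left(-10 - 6\right) + 1401\right) - -4666 = 185 \left(-16 + 1401\right) + 4666 = 185 \cdot 1385 + 4666 = 256225 + 4666 = 260891$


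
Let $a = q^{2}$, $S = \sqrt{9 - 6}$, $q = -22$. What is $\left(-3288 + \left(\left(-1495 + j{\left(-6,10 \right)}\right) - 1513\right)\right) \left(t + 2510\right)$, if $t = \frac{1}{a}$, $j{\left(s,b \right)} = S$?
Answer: $- \frac{1912159734}{121} + \frac{1214841 \sqrt{3}}{484} \approx -1.5799 \cdot 10^{7}$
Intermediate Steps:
$S = \sqrt{3} \approx 1.732$
$j{\left(s,b \right)} = \sqrt{3}$
$a = 484$ ($a = \left(-22\right)^{2} = 484$)
$t = \frac{1}{484} \approx 0.0020661$
$\left(-3288 + \left(\left(-1495 + j{\left(-6,10 \right)}\right) - 1513\right)\right) \left(t + 2510\right) = \left(-3288 - \left(3008 - \sqrt{3}\right)\right) \left(\frac{1}{484} + 2510\right) = \left(-3288 - \left(3008 - \sqrt{3}\right)\right) \frac{1214841}{484} = \left(-6296 + \sqrt{3}\right) \frac{1214841}{484} = - \frac{1912159734}{121} + \frac{1214841 \sqrt{3}}{484}$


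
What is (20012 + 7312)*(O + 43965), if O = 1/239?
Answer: 287110646064/239 ≈ 1.2013e+9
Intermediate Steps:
O = 1/239 ≈ 0.0041841
(20012 + 7312)*(O + 43965) = (20012 + 7312)*(1/239 + 43965) = 27324*(10507636/239) = 287110646064/239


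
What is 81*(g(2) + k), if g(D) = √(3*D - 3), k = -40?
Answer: -3240 + 81*√3 ≈ -3099.7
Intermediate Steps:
g(D) = √(-3 + 3*D)
81*(g(2) + k) = 81*(√(-3 + 3*2) - 40) = 81*(√(-3 + 6) - 40) = 81*(√3 - 40) = 81*(-40 + √3) = -3240 + 81*√3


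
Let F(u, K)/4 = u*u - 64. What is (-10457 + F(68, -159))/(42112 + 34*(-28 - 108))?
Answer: 7783/37488 ≈ 0.20761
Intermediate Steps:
F(u, K) = -256 + 4*u**2 (F(u, K) = 4*(u*u - 64) = 4*(u**2 - 64) = 4*(-64 + u**2) = -256 + 4*u**2)
(-10457 + F(68, -159))/(42112 + 34*(-28 - 108)) = (-10457 + (-256 + 4*68**2))/(42112 + 34*(-28 - 108)) = (-10457 + (-256 + 4*4624))/(42112 + 34*(-136)) = (-10457 + (-256 + 18496))/(42112 - 4624) = (-10457 + 18240)/37488 = 7783*(1/37488) = 7783/37488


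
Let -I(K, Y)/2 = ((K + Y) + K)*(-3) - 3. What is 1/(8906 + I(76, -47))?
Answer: 1/9542 ≈ 0.00010480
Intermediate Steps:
I(K, Y) = 6 + 6*Y + 12*K (I(K, Y) = -2*(((K + Y) + K)*(-3) - 3) = -2*((Y + 2*K)*(-3) - 3) = -2*((-6*K - 3*Y) - 3) = -2*(-3 - 6*K - 3*Y) = 6 + 6*Y + 12*K)
1/(8906 + I(76, -47)) = 1/(8906 + (6 + 6*(-47) + 12*76)) = 1/(8906 + (6 - 282 + 912)) = 1/(8906 + 636) = 1/9542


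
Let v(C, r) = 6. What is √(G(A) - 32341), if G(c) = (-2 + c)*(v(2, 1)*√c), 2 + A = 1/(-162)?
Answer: √(-94306356 - 19470*I*√26)/54 ≈ 0.094658 - 179.84*I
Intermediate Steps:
A = -325/162 (A = -2 + 1/(-162) = -2 - 1/162 = -325/162 ≈ -2.0062)
G(c) = 6*√c*(-2 + c) (G(c) = (-2 + c)*(6*√c) = 6*√c*(-2 + c))
√(G(A) - 32341) = √(6*√(-325/162)*(-2 - 325/162) - 32341) = √(6*(5*I*√26/18)*(-649/162) - 32341) = √(-3245*I*√26/486 - 32341) = √(-32341 - 3245*I*√26/486)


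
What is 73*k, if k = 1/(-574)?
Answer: -73/574 ≈ -0.12718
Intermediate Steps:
k = -1/574 ≈ -0.0017422
73*k = 73*(-1/574) = -73/574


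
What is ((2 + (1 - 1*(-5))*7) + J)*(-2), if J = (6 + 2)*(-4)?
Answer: -24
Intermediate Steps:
J = -32 (J = 8*(-4) = -32)
((2 + (1 - 1*(-5))*7) + J)*(-2) = ((2 + (1 - 1*(-5))*7) - 32)*(-2) = ((2 + (1 + 5)*7) - 32)*(-2) = ((2 + 6*7) - 32)*(-2) = ((2 + 42) - 32)*(-2) = (44 - 32)*(-2) = 12*(-2) = -24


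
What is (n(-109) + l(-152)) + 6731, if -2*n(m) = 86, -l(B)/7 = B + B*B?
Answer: -153976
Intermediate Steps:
l(B) = -7*B - 7*B**2 (l(B) = -7*(B + B*B) = -7*(B + B**2) = -7*B - 7*B**2)
n(m) = -43 (n(m) = -1/2*86 = -43)
(n(-109) + l(-152)) + 6731 = (-43 - 7*(-152)*(1 - 152)) + 6731 = (-43 - 7*(-152)*(-151)) + 6731 = (-43 - 160664) + 6731 = -160707 + 6731 = -153976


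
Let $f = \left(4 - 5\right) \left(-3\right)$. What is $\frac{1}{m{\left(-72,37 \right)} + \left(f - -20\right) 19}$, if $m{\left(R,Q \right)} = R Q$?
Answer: $- \frac{1}{2227} \approx -0.00044903$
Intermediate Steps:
$f = 3$ ($f = \left(-1\right) \left(-3\right) = 3$)
$m{\left(R,Q \right)} = Q R$
$\frac{1}{m{\left(-72,37 \right)} + \left(f - -20\right) 19} = \frac{1}{37 \left(-72\right) + \left(3 - -20\right) 19} = \frac{1}{-2664 + \left(3 + \left(-1 + 21\right)\right) 19} = \frac{1}{-2664 + \left(3 + 20\right) 19} = \frac{1}{-2664 + 23 \cdot 19} = \frac{1}{-2664 + 437} = \frac{1}{-2227} = - \frac{1}{2227}$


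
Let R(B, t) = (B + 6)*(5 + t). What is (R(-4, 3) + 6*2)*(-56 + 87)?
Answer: 868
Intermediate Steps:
R(B, t) = (5 + t)*(6 + B) (R(B, t) = (6 + B)*(5 + t) = (5 + t)*(6 + B))
(R(-4, 3) + 6*2)*(-56 + 87) = ((30 + 5*(-4) + 6*3 - 4*3) + 6*2)*(-56 + 87) = ((30 - 20 + 18 - 12) + 12)*31 = (16 + 12)*31 = 28*31 = 868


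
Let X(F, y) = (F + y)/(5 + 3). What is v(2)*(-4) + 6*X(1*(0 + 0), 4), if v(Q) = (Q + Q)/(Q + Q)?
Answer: -1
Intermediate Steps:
v(Q) = 1 (v(Q) = (2*Q)/((2*Q)) = (2*Q)*(1/(2*Q)) = 1)
X(F, y) = F/8 + y/8 (X(F, y) = (F + y)/8 = (F + y)*(⅛) = F/8 + y/8)
v(2)*(-4) + 6*X(1*(0 + 0), 4) = 1*(-4) + 6*((1*(0 + 0))/8 + (⅛)*4) = -4 + 6*((1*0)/8 + ½) = -4 + 6*((⅛)*0 + ½) = -4 + 6*(0 + ½) = -4 + 6*(½) = -4 + 3 = -1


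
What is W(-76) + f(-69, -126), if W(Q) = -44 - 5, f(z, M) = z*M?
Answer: 8645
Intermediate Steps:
f(z, M) = M*z
W(Q) = -49
W(-76) + f(-69, -126) = -49 - 126*(-69) = -49 + 8694 = 8645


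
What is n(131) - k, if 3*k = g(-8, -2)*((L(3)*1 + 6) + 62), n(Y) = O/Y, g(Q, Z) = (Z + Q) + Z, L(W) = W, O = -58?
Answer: 37146/131 ≈ 283.56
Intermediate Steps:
g(Q, Z) = Q + 2*Z (g(Q, Z) = (Q + Z) + Z = Q + 2*Z)
n(Y) = -58/Y
k = -284 (k = ((-8 + 2*(-2))*((3*1 + 6) + 62))/3 = ((-8 - 4)*((3 + 6) + 62))/3 = (-12*(9 + 62))/3 = (-12*71)/3 = (⅓)*(-852) = -284)
n(131) - k = -58/131 - 1*(-284) = -58*1/131 + 284 = -58/131 + 284 = 37146/131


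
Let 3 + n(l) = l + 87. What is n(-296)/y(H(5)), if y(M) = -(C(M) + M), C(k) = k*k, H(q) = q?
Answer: 106/15 ≈ 7.0667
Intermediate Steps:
n(l) = 84 + l (n(l) = -3 + (l + 87) = -3 + (87 + l) = 84 + l)
C(k) = k²
y(M) = -M - M² (y(M) = -(M² + M) = -(M + M²) = -M - M²)
n(-296)/y(H(5)) = (84 - 296)/((5*(-1 - 1*5))) = -212*1/(5*(-1 - 5)) = -212/(5*(-6)) = -212/(-30) = -212*(-1/30) = 106/15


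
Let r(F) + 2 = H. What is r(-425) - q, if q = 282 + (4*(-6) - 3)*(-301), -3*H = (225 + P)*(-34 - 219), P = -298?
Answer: -43702/3 ≈ -14567.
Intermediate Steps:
H = -18469/3 (H = -(225 - 298)*(-34 - 219)/3 = -(-73)*(-253)/3 = -1/3*18469 = -18469/3 ≈ -6156.3)
r(F) = -18475/3 (r(F) = -2 - 18469/3 = -18475/3)
q = 8409 (q = 282 + (-24 - 3)*(-301) = 282 - 27*(-301) = 282 + 8127 = 8409)
r(-425) - q = -18475/3 - 1*8409 = -18475/3 - 8409 = -43702/3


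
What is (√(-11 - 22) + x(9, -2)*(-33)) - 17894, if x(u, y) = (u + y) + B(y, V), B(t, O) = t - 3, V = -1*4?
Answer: -17960 + I*√33 ≈ -17960.0 + 5.7446*I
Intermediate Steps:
V = -4
B(t, O) = -3 + t
x(u, y) = -3 + u + 2*y (x(u, y) = (u + y) + (-3 + y) = -3 + u + 2*y)
(√(-11 - 22) + x(9, -2)*(-33)) - 17894 = (√(-11 - 22) + (-3 + 9 + 2*(-2))*(-33)) - 17894 = (√(-33) + (-3 + 9 - 4)*(-33)) - 17894 = (I*√33 + 2*(-33)) - 17894 = (I*√33 - 66) - 17894 = (-66 + I*√33) - 17894 = -17960 + I*√33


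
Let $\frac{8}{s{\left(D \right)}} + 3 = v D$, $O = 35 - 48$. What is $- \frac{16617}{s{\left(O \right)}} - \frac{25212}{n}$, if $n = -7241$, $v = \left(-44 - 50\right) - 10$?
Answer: $- \frac{162316465557}{57928} \approx -2.802 \cdot 10^{6}$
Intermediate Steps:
$O = -13$ ($O = 35 - 48 = -13$)
$v = -104$ ($v = -94 - 10 = -104$)
$s{\left(D \right)} = \frac{8}{-3 - 104 D}$
$- \frac{16617}{s{\left(O \right)}} - \frac{25212}{n} = - \frac{16617}{8 \frac{1}{-3 - -1352}} - \frac{25212}{-7241} = - \frac{16617}{8 \frac{1}{-3 + 1352}} - - \frac{25212}{7241} = - \frac{16617}{8 \cdot \frac{1}{1349}} + \frac{25212}{7241} = - \frac{16617}{\frac{8}{1349}} + \frac{25212}{7241} = \left(-16617\right) \frac{1349}{8} + \frac{25212}{7241} = - \frac{22416333}{8} + \frac{25212}{7241} = - \frac{162316465557}{57928}$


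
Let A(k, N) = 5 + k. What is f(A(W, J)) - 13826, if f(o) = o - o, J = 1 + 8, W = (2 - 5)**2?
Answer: -13826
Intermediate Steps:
W = 9 (W = (-3)**2 = 9)
J = 9
f(o) = 0
f(A(W, J)) - 13826 = 0 - 13826 = -13826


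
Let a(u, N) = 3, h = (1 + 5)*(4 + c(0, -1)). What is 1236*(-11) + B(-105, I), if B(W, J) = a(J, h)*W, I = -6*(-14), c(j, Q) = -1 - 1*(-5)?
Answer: -13911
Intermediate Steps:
c(j, Q) = 4 (c(j, Q) = -1 + 5 = 4)
h = 48 (h = (1 + 5)*(4 + 4) = 6*8 = 48)
I = 84
B(W, J) = 3*W
1236*(-11) + B(-105, I) = 1236*(-11) + 3*(-105) = -13596 - 315 = -13911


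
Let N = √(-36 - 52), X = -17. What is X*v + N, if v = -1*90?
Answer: 1530 + 2*I*√22 ≈ 1530.0 + 9.3808*I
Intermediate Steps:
v = -90
N = 2*I*√22 (N = √(-88) = 2*I*√22 ≈ 9.3808*I)
X*v + N = -17*(-90) + 2*I*√22 = 1530 + 2*I*√22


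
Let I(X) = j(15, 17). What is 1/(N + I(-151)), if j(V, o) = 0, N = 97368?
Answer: 1/97368 ≈ 1.0270e-5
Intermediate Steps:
I(X) = 0
1/(N + I(-151)) = 1/(97368 + 0) = 1/97368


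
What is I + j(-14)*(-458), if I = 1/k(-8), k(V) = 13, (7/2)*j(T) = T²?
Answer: -333423/13 ≈ -25648.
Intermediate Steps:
j(T) = 2*T²/7
I = 1/13 ≈ 0.076923
I + j(-14)*(-458) = 1/13 + ((2/7)*(-14)²)*(-458) = 1/13 + ((2/7)*196)*(-458) = 1/13 + 56*(-458) = 1/13 - 25648 = -333423/13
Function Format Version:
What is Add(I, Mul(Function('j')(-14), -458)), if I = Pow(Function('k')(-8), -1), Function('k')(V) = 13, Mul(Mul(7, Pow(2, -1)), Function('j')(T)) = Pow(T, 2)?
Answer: Rational(-333423, 13) ≈ -25648.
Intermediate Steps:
Function('j')(T) = Mul(Rational(2, 7), Pow(T, 2))
I = Rational(1, 13) (I = Pow(13, -1) = Rational(1, 13) ≈ 0.076923)
Add(I, Mul(Function('j')(-14), -458)) = Add(Rational(1, 13), Mul(Mul(Rational(2, 7), Pow(-14, 2)), -458)) = Add(Rational(1, 13), Mul(Mul(Rational(2, 7), 196), -458)) = Add(Rational(1, 13), Mul(56, -458)) = Add(Rational(1, 13), -25648) = Rational(-333423, 13)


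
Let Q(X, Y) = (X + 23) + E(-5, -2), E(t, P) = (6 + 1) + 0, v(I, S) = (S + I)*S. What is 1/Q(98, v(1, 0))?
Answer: 1/128 ≈ 0.0078125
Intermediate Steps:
v(I, S) = S*(I + S) (v(I, S) = (I + S)*S = S*(I + S))
E(t, P) = 7 (E(t, P) = 7 + 0 = 7)
Q(X, Y) = 30 + X (Q(X, Y) = (X + 23) + 7 = (23 + X) + 7 = 30 + X)
1/Q(98, v(1, 0)) = 1/(30 + 98) = 1/128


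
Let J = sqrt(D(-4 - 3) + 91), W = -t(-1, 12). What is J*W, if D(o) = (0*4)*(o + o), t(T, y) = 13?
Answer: -13*sqrt(91) ≈ -124.01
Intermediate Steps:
D(o) = 0 (D(o) = 0*(2*o) = 0)
W = -13 (W = -1*13 = -13)
J = sqrt(91) (J = sqrt(0 + 91) = sqrt(91) ≈ 9.5394)
J*W = sqrt(91)*(-13) = -13*sqrt(91)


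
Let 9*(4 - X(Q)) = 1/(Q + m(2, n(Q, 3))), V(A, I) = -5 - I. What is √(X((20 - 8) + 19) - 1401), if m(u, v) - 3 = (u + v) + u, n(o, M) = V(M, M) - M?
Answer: 28*I*√1299/27 ≈ 37.377*I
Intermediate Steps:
n(o, M) = -5 - 2*M (n(o, M) = (-5 - M) - M = -5 - 2*M)
m(u, v) = 3 + v + 2*u (m(u, v) = 3 + ((u + v) + u) = 3 + (v + 2*u) = 3 + v + 2*u)
X(Q) = 4 - 1/(9*(-4 + Q)) (X(Q) = 4 - 1/(9*(Q + (3 + (-5 - 2*3) + 2*2))) = 4 - 1/(9*(Q + (3 + (-5 - 6) + 4))) = 4 - 1/(9*(Q + (3 - 11 + 4))) = 4 - 1/(9*(Q - 4)) = 4 - 1/(9*(-4 + Q)))
√(X((20 - 8) + 19) - 1401) = √((-145 + 36*((20 - 8) + 19))/(9*(-4 + ((20 - 8) + 19))) - 1401) = √((-145 + 36*(12 + 19))/(9*(-4 + (12 + 19))) - 1401) = √((-145 + 36*31)/(9*(-4 + 31)) - 1401) = √((⅑)*(-145 + 1116)/27 - 1401) = √((⅑)*(1/27)*971 - 1401) = √(971/243 - 1401) = √(-339472/243) = 28*I*√1299/27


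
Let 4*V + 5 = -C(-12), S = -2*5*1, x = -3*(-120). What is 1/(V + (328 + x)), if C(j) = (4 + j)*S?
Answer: 4/2667 ≈ 0.0014998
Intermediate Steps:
x = 360
S = -10 (S = -10*1 = -10)
C(j) = -40 - 10*j (C(j) = (4 + j)*(-10) = -40 - 10*j)
V = -85/4 (V = -5/4 + (-(-40 - 10*(-12)))/4 = -5/4 + (-(-40 + 120))/4 = -5/4 + (-1*80)/4 = -5/4 + (¼)*(-80) = -5/4 - 20 = -85/4 ≈ -21.250)
1/(V + (328 + x)) = 1/(-85/4 + (328 + 360)) = 1/(-85/4 + 688) = 1/(2667/4) = 4/2667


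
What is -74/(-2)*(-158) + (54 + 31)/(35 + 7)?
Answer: -245447/42 ≈ -5844.0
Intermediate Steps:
-74/(-2)*(-158) + (54 + 31)/(35 + 7) = -74*(-½)*(-158) + 85/42 = 37*(-158) + 85*(1/42) = -5846 + 85/42 = -245447/42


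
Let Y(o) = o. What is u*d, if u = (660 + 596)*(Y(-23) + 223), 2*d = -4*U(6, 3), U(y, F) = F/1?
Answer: -1507200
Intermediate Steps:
U(y, F) = F (U(y, F) = F*1 = F)
d = -6 (d = (-4*3)/2 = (½)*(-12) = -6)
u = 251200 (u = (660 + 596)*(-23 + 223) = 1256*200 = 251200)
u*d = 251200*(-6) = -1507200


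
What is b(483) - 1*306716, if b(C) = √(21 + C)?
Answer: -306716 + 6*√14 ≈ -3.0669e+5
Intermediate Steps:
b(483) - 1*306716 = √(21 + 483) - 1*306716 = √504 - 306716 = 6*√14 - 306716 = -306716 + 6*√14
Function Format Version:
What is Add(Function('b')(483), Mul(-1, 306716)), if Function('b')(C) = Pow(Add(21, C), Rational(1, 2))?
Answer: Add(-306716, Mul(6, Pow(14, Rational(1, 2)))) ≈ -3.0669e+5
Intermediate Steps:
Add(Function('b')(483), Mul(-1, 306716)) = Add(Pow(Add(21, 483), Rational(1, 2)), Mul(-1, 306716)) = Add(Pow(504, Rational(1, 2)), -306716) = Add(Mul(6, Pow(14, Rational(1, 2))), -306716) = Add(-306716, Mul(6, Pow(14, Rational(1, 2))))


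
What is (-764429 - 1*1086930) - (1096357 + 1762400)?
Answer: -4710116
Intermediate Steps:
(-764429 - 1*1086930) - (1096357 + 1762400) = (-764429 - 1086930) - 1*2858757 = -1851359 - 2858757 = -4710116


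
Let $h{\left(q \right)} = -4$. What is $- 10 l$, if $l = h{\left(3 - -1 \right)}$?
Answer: $40$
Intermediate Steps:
$l = -4$
$- 10 l = \left(-10\right) \left(-4\right) = 40$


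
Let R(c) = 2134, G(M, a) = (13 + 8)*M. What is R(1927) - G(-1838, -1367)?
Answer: 40732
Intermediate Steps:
G(M, a) = 21*M
R(1927) - G(-1838, -1367) = 2134 - 21*(-1838) = 2134 - 1*(-38598) = 2134 + 38598 = 40732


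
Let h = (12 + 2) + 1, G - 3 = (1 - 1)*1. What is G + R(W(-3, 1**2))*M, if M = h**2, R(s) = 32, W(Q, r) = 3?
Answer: 7203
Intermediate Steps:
G = 3 (G = 3 + (1 - 1)*1 = 3 + 0*1 = 3 + 0 = 3)
h = 15 (h = 14 + 1 = 15)
M = 225 (M = 15**2 = 225)
G + R(W(-3, 1**2))*M = 3 + 32*225 = 3 + 7200 = 7203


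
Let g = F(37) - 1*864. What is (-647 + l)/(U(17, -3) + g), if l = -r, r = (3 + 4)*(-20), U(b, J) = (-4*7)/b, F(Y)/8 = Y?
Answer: 2873/3228 ≈ 0.89003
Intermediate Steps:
F(Y) = 8*Y
g = -568 (g = 8*37 - 1*864 = 296 - 864 = -568)
U(b, J) = -28/b
r = -140 (r = 7*(-20) = -140)
l = 140 (l = -1*(-140) = 140)
(-647 + l)/(U(17, -3) + g) = (-647 + 140)/(-28/17 - 568) = -507/(-28*1/17 - 568) = -507/(-28/17 - 568) = -507/(-9684/17) = -507*(-17/9684) = 2873/3228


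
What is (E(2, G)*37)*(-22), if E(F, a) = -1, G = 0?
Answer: 814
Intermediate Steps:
(E(2, G)*37)*(-22) = -1*37*(-22) = -37*(-22) = 814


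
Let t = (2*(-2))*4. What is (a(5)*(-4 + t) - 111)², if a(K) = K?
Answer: 44521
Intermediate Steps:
t = -16 (t = -4*4 = -16)
(a(5)*(-4 + t) - 111)² = (5*(-4 - 16) - 111)² = (5*(-20) - 111)² = (-100 - 111)² = (-211)² = 44521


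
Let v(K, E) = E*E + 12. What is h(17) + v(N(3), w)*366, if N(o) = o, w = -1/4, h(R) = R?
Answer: 35455/8 ≈ 4431.9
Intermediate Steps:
w = -1/4 (w = -1*1/4 = -1/4 ≈ -0.25000)
v(K, E) = 12 + E**2 (v(K, E) = E**2 + 12 = 12 + E**2)
h(17) + v(N(3), w)*366 = 17 + (12 + (-1/4)**2)*366 = 17 + (12 + 1/16)*366 = 17 + (193/16)*366 = 17 + 35319/8 = 35455/8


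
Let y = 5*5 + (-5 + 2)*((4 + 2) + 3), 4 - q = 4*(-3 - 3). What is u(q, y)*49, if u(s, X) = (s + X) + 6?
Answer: 1568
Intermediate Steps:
q = 28 (q = 4 - 4*(-3 - 3) = 4 - 4*(-6) = 4 - 1*(-24) = 4 + 24 = 28)
y = -2 (y = 25 - 3*(6 + 3) = 25 - 3*9 = 25 - 27 = -2)
u(s, X) = 6 + X + s (u(s, X) = (X + s) + 6 = 6 + X + s)
u(q, y)*49 = (6 - 2 + 28)*49 = 32*49 = 1568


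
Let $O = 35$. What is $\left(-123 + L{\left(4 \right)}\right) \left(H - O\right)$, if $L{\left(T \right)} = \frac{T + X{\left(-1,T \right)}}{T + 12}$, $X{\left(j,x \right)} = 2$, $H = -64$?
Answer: $\frac{97119}{8} \approx 12140.0$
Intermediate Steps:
$L{\left(T \right)} = \frac{2 + T}{12 + T}$ ($L{\left(T \right)} = \frac{T + 2}{T + 12} = \frac{2 + T}{12 + T}$)
$\left(-123 + L{\left(4 \right)}\right) \left(H - O\right) = \left(-123 + \frac{2 + 4}{12 + 4}\right) \left(-64 - 35\right) = \left(-123 + \frac{1}{16} \cdot 6\right) \left(-64 - 35\right) = \left(-123 + \frac{1}{16} \cdot 6\right) \left(-99\right) = \left(-123 + \frac{3}{8}\right) \left(-99\right) = \left(- \frac{981}{8}\right) \left(-99\right) = \frac{97119}{8}$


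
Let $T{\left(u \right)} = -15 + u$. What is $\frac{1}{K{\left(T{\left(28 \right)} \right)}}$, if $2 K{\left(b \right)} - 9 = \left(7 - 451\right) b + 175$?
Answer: $- \frac{1}{2794} \approx -0.00035791$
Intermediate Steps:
$K{\left(b \right)} = 92 - 222 b$ ($K{\left(b \right)} = \frac{9}{2} + \frac{\left(7 - 451\right) b + 175}{2} = \frac{9}{2} + \frac{- 444 b + 175}{2} = \frac{9}{2} + \frac{175 - 444 b}{2} = \frac{9}{2} - \left(- \frac{175}{2} + 222 b\right) = 92 - 222 b$)
$\frac{1}{K{\left(T{\left(28 \right)} \right)}} = \frac{1}{92 - 222 \left(-15 + 28\right)} = \frac{1}{92 - 2886} = \frac{1}{-2794} = - \frac{1}{2794}$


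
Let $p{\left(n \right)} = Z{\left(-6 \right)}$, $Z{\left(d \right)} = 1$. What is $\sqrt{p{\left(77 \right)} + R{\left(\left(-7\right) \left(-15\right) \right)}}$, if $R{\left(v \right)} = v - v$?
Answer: $1$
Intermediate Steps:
$p{\left(n \right)} = 1$
$R{\left(v \right)} = 0$
$\sqrt{p{\left(77 \right)} + R{\left(\left(-7\right) \left(-15\right) \right)}} = \sqrt{1 + 0} = \sqrt{1} = 1$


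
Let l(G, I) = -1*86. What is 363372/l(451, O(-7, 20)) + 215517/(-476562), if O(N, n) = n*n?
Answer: -28864636921/6830722 ≈ -4225.7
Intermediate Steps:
O(N, n) = n²
l(G, I) = -86
363372/l(451, O(-7, 20)) + 215517/(-476562) = 363372/(-86) + 215517/(-476562) = 363372*(-1/86) + 215517*(-1/476562) = -181686/43 - 71839/158854 = -28864636921/6830722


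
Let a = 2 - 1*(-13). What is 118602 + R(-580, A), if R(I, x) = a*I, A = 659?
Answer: 109902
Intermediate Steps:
a = 15 (a = 2 + 13 = 15)
R(I, x) = 15*I
118602 + R(-580, A) = 118602 + 15*(-580) = 118602 - 8700 = 109902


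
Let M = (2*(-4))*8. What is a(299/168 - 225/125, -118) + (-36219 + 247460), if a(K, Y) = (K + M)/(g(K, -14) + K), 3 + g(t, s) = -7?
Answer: 1778069274/8417 ≈ 2.1125e+5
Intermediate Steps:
M = -64 (M = -8*8 = -64)
g(t, s) = -10 (g(t, s) = -3 - 7 = -10)
a(K, Y) = (-64 + K)/(-10 + K) (a(K, Y) = (K - 64)/(-10 + K) = (-64 + K)/(-10 + K))
a(299/168 - 225/125, -118) + (-36219 + 247460) = (-64 + (299/168 - 225/125))/(-10 + (299/168 - 225/125)) + (-36219 + 247460) = (-64 + (299*(1/168) - 225*1/125))/(-10 + (299*(1/168) - 225*1/125)) + 211241 = (-64 + (299/168 - 9/5))/(-10 + (299/168 - 9/5)) + 211241 = (-64 - 17/840)/(-10 - 17/840) + 211241 = -53777/840/(-8417/840) + 211241 = -840/8417*(-53777/840) + 211241 = 53777/8417 + 211241 = 1778069274/8417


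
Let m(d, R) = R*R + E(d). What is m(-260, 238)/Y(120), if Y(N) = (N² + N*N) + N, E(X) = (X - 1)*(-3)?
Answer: 57427/28920 ≈ 1.9857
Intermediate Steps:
E(X) = 3 - 3*X (E(X) = (-1 + X)*(-3) = 3 - 3*X)
m(d, R) = 3 + R² - 3*d (m(d, R) = R*R + (3 - 3*d) = R² + (3 - 3*d) = 3 + R² - 3*d)
Y(N) = N + 2*N² (Y(N) = (N² + N²) + N = 2*N² + N = N + 2*N²)
m(-260, 238)/Y(120) = (3 + 238² - 3*(-260))/((120*(1 + 2*120))) = (3 + 56644 + 780)/((120*(1 + 240))) = 57427/((120*241)) = 57427/28920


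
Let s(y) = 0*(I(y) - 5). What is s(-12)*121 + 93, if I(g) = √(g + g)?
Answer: 93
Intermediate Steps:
I(g) = √2*√g (I(g) = √(2*g) = √2*√g)
s(y) = 0 (s(y) = 0*(√2*√y - 5) = 0*(-5 + √2*√y) = 0)
s(-12)*121 + 93 = 0*121 + 93 = 0 + 93 = 93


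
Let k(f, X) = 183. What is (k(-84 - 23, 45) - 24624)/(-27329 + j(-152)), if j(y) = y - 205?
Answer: 24441/27686 ≈ 0.88279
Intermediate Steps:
j(y) = -205 + y
(k(-84 - 23, 45) - 24624)/(-27329 + j(-152)) = (183 - 24624)/(-27329 + (-205 - 152)) = -24441/(-27329 - 357) = -24441/(-27686) = -24441*(-1/27686) = 24441/27686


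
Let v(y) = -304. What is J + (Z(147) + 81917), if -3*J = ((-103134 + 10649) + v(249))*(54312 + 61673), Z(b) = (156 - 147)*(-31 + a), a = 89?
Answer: 10762379482/3 ≈ 3.5875e+9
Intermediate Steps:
Z(b) = 522 (Z(b) = (156 - 147)*(-31 + 89) = 9*58 = 522)
J = 10762132165/3 (J = -((-103134 + 10649) - 304)*(54312 + 61673)/3 = -(-92485 - 304)*115985/3 = -(-92789)*115985/3 = -⅓*(-10762132165) = 10762132165/3 ≈ 3.5874e+9)
J + (Z(147) + 81917) = 10762132165/3 + (522 + 81917) = 10762132165/3 + 82439 = 10762379482/3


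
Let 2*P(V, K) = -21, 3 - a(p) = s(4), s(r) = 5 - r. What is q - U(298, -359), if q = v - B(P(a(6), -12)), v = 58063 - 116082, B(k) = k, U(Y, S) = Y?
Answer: -116613/2 ≈ -58307.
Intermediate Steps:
a(p) = 2 (a(p) = 3 - (5 - 1*4) = 3 - (5 - 4) = 3 - 1*1 = 3 - 1 = 2)
P(V, K) = -21/2 (P(V, K) = (½)*(-21) = -21/2)
v = -58019
q = -116017/2 (q = -58019 - 1*(-21/2) = -58019 + 21/2 = -116017/2 ≈ -58009.)
q - U(298, -359) = -116017/2 - 1*298 = -116017/2 - 298 = -116613/2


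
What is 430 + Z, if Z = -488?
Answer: -58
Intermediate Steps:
430 + Z = 430 - 488 = -58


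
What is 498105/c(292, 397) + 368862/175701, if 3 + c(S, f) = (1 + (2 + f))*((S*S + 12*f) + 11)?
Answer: 495270469897/234369496611 ≈ 2.1132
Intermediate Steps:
c(S, f) = -3 + (3 + f)*(11 + S² + 12*f) (c(S, f) = -3 + (1 + (2 + f))*((S*S + 12*f) + 11) = -3 + (3 + f)*((S² + 12*f) + 11) = -3 + (3 + f)*(11 + S² + 12*f))
498105/c(292, 397) + 368862/175701 = 498105/(30 + 3*292² + 12*397² + 47*397 + 397*292²) + 368862/175701 = 498105/(30 + 3*85264 + 12*157609 + 18659 + 397*85264) + 368862*(1/175701) = 498105/(30 + 255792 + 1891308 + 18659 + 33849808) + 122954/58567 = 498105/36015597 + 122954/58567 = 498105*(1/36015597) + 122954/58567 = 55345/4001733 + 122954/58567 = 495270469897/234369496611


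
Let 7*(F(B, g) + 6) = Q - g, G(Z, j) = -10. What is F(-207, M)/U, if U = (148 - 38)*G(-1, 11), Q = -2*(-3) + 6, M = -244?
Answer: -107/3850 ≈ -0.027792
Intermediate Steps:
Q = 12 (Q = 6 + 6 = 12)
U = -1100 (U = (148 - 38)*(-10) = 110*(-10) = -1100)
F(B, g) = -30/7 - g/7 (F(B, g) = -6 + (12 - g)/7 = -6 + (12/7 - g/7) = -30/7 - g/7)
F(-207, M)/U = (-30/7 - 1/7*(-244))/(-1100) = (-30/7 + 244/7)*(-1/1100) = (214/7)*(-1/1100) = -107/3850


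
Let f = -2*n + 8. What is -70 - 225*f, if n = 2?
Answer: -970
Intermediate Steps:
f = 4 (f = -2*2 + 8 = -4 + 8 = 4)
-70 - 225*f = -70 - 225*4 = -70 - 900 = -970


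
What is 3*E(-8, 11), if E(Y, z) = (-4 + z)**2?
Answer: 147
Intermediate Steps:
3*E(-8, 11) = 3*(-4 + 11)**2 = 3*7**2 = 3*49 = 147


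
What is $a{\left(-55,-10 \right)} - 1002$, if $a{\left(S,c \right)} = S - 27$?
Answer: $-1084$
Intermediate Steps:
$a{\left(S,c \right)} = -27 + S$
$a{\left(-55,-10 \right)} - 1002 = \left(-27 - 55\right) - 1002 = -82 - 1002 = -1084$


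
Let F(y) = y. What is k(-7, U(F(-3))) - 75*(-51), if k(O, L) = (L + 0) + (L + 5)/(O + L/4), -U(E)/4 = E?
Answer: 15331/4 ≈ 3832.8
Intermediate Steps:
U(E) = -4*E
k(O, L) = L + (5 + L)/(O + L/4) (k(O, L) = L + (5 + L)/(O + L*(¼)) = L + (5 + L)/(O + L/4))
k(-7, U(F(-3))) - 75*(-51) = (20 + (-4*(-3))² + 4*(-4*(-3)) + 4*(-4*(-3))*(-7))/(-4*(-3) + 4*(-7)) - 75*(-51) = (20 + 12² + 4*12 + 4*12*(-7))/(12 - 28) + 3825 = (20 + 144 + 48 - 336)/(-16) + 3825 = -1/16*(-124) + 3825 = 31/4 + 3825 = 15331/4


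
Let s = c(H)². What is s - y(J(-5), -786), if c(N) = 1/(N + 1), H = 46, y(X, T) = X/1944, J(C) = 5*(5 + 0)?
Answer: -53281/4294296 ≈ -0.012407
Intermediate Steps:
J(C) = 25 (J(C) = 5*5 = 25)
y(X, T) = X/1944 (y(X, T) = X*(1/1944) = X/1944)
c(N) = 1/(1 + N)
s = 1/2209 (s = (1/(1 + 46))² = (1/47)² = 1/2209 ≈ 0.00045269)
s - y(J(-5), -786) = 1/2209 - 25/1944 = -53281/4294296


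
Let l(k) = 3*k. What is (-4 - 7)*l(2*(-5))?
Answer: 330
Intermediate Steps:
(-4 - 7)*l(2*(-5)) = (-4 - 7)*(3*(2*(-5))) = -33*(-10) = -11*(-30) = 330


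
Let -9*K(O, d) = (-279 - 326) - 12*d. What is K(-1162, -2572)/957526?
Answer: -30259/8617734 ≈ -0.0035112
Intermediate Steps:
K(O, d) = 605/9 + 4*d/3 (K(O, d) = -((-279 - 326) - 12*d)/9 = -(-605 - 12*d)/9 = 605/9 + 4*d/3)
K(-1162, -2572)/957526 = (605/9 + (4/3)*(-2572))/957526 = (605/9 - 10288/3)*(1/957526) = -30259/9*1/957526 = -30259/8617734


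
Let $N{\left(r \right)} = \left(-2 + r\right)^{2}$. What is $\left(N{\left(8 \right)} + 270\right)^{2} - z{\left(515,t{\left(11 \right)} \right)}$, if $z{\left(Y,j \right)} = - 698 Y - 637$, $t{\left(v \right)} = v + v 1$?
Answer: $453743$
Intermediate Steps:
$t{\left(v \right)} = 2 v$ ($t{\left(v \right)} = v + v = 2 v$)
$z{\left(Y,j \right)} = -637 - 698 Y$
$\left(N{\left(8 \right)} + 270\right)^{2} - z{\left(515,t{\left(11 \right)} \right)} = \left(\left(-2 + 8\right)^{2} + 270\right)^{2} - \left(-637 - 359470\right) = \left(6^{2} + 270\right)^{2} - \left(-637 - 359470\right) = \left(36 + 270\right)^{2} - -360107 = 306^{2} + 360107 = 93636 + 360107 = 453743$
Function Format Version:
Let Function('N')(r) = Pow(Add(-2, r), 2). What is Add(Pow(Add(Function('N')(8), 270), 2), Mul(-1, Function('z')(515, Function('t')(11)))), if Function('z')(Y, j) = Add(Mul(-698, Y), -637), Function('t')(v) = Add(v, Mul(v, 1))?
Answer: 453743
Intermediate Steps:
Function('t')(v) = Mul(2, v) (Function('t')(v) = Add(v, v) = Mul(2, v))
Function('z')(Y, j) = Add(-637, Mul(-698, Y))
Add(Pow(Add(Function('N')(8), 270), 2), Mul(-1, Function('z')(515, Function('t')(11)))) = Add(Pow(Add(Pow(Add(-2, 8), 2), 270), 2), Mul(-1, Add(-637, Mul(-698, 515)))) = Add(Pow(Add(Pow(6, 2), 270), 2), Mul(-1, Add(-637, -359470))) = Add(Pow(Add(36, 270), 2), Mul(-1, -360107)) = Add(Pow(306, 2), 360107) = Add(93636, 360107) = 453743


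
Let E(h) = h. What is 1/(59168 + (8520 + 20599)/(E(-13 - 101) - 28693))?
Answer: 28807/1704423457 ≈ 1.6901e-5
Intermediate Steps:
1/(59168 + (8520 + 20599)/(E(-13 - 101) - 28693)) = 1/(59168 + (8520 + 20599)/((-13 - 101) - 28693)) = 1/(59168 + 29119/(-114 - 28693)) = 1/(59168 + 29119/(-28807)) = 1/(59168 + 29119*(-1/28807)) = 1/(59168 - 29119/28807) = 1/(1704423457/28807) = 28807/1704423457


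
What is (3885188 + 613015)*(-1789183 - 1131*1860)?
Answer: -17510798061129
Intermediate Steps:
(3885188 + 613015)*(-1789183 - 1131*1860) = 4498203*(-1789183 - 2103660) = 4498203*(-3892843) = -17510798061129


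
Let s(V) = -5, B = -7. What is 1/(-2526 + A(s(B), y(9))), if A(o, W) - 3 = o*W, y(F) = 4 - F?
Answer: -1/2498 ≈ -0.00040032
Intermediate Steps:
A(o, W) = 3 + W*o (A(o, W) = 3 + o*W = 3 + W*o)
1/(-2526 + A(s(B), y(9))) = 1/(-2526 + (3 + (4 - 1*9)*(-5))) = 1/(-2526 + (3 + (4 - 9)*(-5))) = 1/(-2526 + (3 - 5*(-5))) = 1/(-2526 + (3 + 25)) = 1/(-2526 + 28) = 1/(-2498) = -1/2498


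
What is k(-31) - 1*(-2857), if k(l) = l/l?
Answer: 2858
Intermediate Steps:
k(l) = 1
k(-31) - 1*(-2857) = 1 - 1*(-2857) = 1 + 2857 = 2858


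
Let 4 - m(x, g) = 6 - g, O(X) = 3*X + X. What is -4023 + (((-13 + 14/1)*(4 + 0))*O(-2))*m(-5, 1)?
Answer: -3991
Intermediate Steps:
O(X) = 4*X
m(x, g) = -2 + g (m(x, g) = 4 - (6 - g) = 4 + (-6 + g) = -2 + g)
-4023 + (((-13 + 14/1)*(4 + 0))*O(-2))*m(-5, 1) = -4023 + (((-13 + 14/1)*(4 + 0))*(4*(-2)))*(-2 + 1) = -4023 + (((-13 + 14*1)*4)*(-8))*(-1) = -4023 + (((-13 + 14)*4)*(-8))*(-1) = -4023 + ((1*4)*(-8))*(-1) = -4023 + (4*(-8))*(-1) = -4023 - 32*(-1) = -4023 + 32 = -3991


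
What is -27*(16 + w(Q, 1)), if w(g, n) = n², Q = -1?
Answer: -459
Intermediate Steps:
-27*(16 + w(Q, 1)) = -27*(16 + 1²) = -27*(16 + 1) = -27*17 = -459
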